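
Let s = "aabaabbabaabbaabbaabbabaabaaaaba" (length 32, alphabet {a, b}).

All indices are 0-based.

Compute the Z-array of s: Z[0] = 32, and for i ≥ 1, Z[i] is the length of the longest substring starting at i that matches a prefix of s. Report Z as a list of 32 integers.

Z[0]=32
i=1: i≥r, start 0; Z[1]=1 extend→box=[1,2)
i=2: i≥r, start 0; Z[2]=0
i=3: i≥r, start 0; Z[3]=3 extend→box=[3,6)
i=4: min(r-i=2, Z[1]=1)=1; Z[4]=1
i=5: min(r-i=1, Z[2]=0)=0; Z[5]=0
i=6: i≥r, start 0; Z[6]=0
i=7: i≥r, start 0; Z[7]=1 extend→box=[7,8)
i=8: i≥r, start 0; Z[8]=0
i=9: i≥r, start 0; Z[9]=3 extend→box=[9,12)
i=10: min(r-i=2, Z[1]=1)=1; Z[10]=1
i=11: min(r-i=1, Z[2]=0)=0; Z[11]=0
i=12: i≥r, start 0; Z[12]=0
i=13: i≥r, start 0; Z[13]=3 extend→box=[13,16)
i=14: min(r-i=2, Z[1]=1)=1; Z[14]=1
i=15: min(r-i=1, Z[2]=0)=0; Z[15]=0
i=16: i≥r, start 0; Z[16]=0
i=17: i≥r, start 0; Z[17]=3 extend→box=[17,20)
i=18: min(r-i=2, Z[1]=1)=1; Z[18]=1
i=19: min(r-i=1, Z[2]=0)=0; Z[19]=0
i=20: i≥r, start 0; Z[20]=0
i=21: i≥r, start 0; Z[21]=1 extend→box=[21,22)
i=22: i≥r, start 0; Z[22]=0
i=23: i≥r, start 0; Z[23]=5 extend→box=[23,28)
i=24: min(r-i=4, Z[1]=1)=1; Z[24]=1
i=25: min(r-i=3, Z[2]=0)=0; Z[25]=0
i=26: min(r-i=2, Z[3]=3)=2; Z[26]=2
i=27: min(r-i=1, Z[4]=1)=1; Z[27]=2 extend→box=[27,29)
i=28: min(r-i=1, Z[1]=1)=1; Z[28]=4 extend→box=[28,32)
i=29: min(r-i=3, Z[1]=1)=1; Z[29]=1
i=30: min(r-i=2, Z[2]=0)=0; Z[30]=0
i=31: min(r-i=1, Z[3]=3)=1; Z[31]=1

[32, 1, 0, 3, 1, 0, 0, 1, 0, 3, 1, 0, 0, 3, 1, 0, 0, 3, 1, 0, 0, 1, 0, 5, 1, 0, 2, 2, 4, 1, 0, 1]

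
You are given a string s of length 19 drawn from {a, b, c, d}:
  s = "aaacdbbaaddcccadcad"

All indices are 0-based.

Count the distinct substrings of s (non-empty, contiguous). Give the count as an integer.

167

sorted suffixes:
  #0 SA[0]=0  'aaacdbbaaddcccadcad'
  #1 SA[1]=1  'aacdbbaaddcccadcad'
  #2 SA[2]=7  'aaddcccadcad'
  #3 SA[3]=2  'acdbbaaddcccadcad'
  #4 SA[4]=17  'ad'
  #5 SA[5]=14  'adcad'
  #6 SA[6]=8  'addcccadcad'
  #7 SA[7]=6  'baaddcccadcad'
  #8 SA[8]=5  'bbaaddcccadcad'
  #9 SA[9]=16  'cad'
  #10 SA[10]=13  'cadcad'
  #11 SA[11]=12  'ccadcad'
  #12 SA[12]=11  'cccadcad'
  #13 SA[13]=3  'cdbbaaddcccadcad'
  #14 SA[14]=18  'd'
  #15 SA[15]=4  'dbbaaddcccadcad'
  #16 SA[16]=15  'dcad'
  #17 SA[17]=10  'dcccadcad'
  #18 SA[18]=9  'ddcccadcad'

SA = [0, 1, 7, 2, 17, 14, 8, 6, 5, 16, 13, 12, 11, 3, 18, 4, 15, 10, 9]
i: (SA[i-1],SA[i]) lcp shared
  1: (0,1) 2 'aa'
  2: (1,7) 2 'aa'
  3: (7,2) 1 'a'
  4: (2,17) 1 'a'
  5: (17,14) 2 'ad'
  6: (14,8) 2 'ad'
  7: (8,6) 0 ''
  8: (6,5) 1 'b'
  9: (5,16) 0 ''
  10: (16,13) 3 'cad'
  11: (13,12) 1 'c'
  12: (12,11) 2 'cc'
  13: (11,3) 1 'c'
  14: (3,18) 0 ''
  15: (18,4) 1 'd'
  16: (4,15) 1 'd'
  17: (15,10) 2 'dc'
  18: (10,9) 1 'd'

n(n+1)/2 = 19·20/2 = 190
Σ LCP = 0 + 2 + 2 + 1 + 1 + 2 + 2 + 0 + 1 + 0 + 3 + 1 + 2 + 1 + 0 + 1 + 1 + 2 + 1 = 23
distinct = 190 − 23 = 167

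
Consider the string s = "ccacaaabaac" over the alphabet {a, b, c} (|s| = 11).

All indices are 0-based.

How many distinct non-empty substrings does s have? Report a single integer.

sorted suffixes:
  #0 SA[0]=4  'aaabaac'
  #1 SA[1]=5  'aabaac'
  #2 SA[2]=8  'aac'
  #3 SA[3]=6  'abaac'
  #4 SA[4]=9  'ac'
  #5 SA[5]=2  'acaaabaac'
  #6 SA[6]=7  'baac'
  #7 SA[7]=10  'c'
  #8 SA[8]=3  'caaabaac'
  #9 SA[9]=1  'cacaaabaac'
  #10 SA[10]=0  'ccacaaabaac'

SA = [4, 5, 8, 6, 9, 2, 7, 10, 3, 1, 0]
[i] adj suffixes → lcp
  [1] 4/5 → 2 ('aa')
  [2] 5/8 → 2 ('aa')
  [3] 8/6 → 1 ('a')
  [4] 6/9 → 1 ('a')
  [5] 9/2 → 2 ('ac')
  [6] 2/7 → 0 ('')
  [7] 7/10 → 0 ('')
  [8] 10/3 → 1 ('c')
  [9] 3/1 → 2 ('ca')
  [10] 1/0 → 1 ('c')

n(n+1)/2 = 11·12/2 = 66
Σ LCP = 0 + 2 + 2 + 1 + 1 + 2 + 0 + 0 + 1 + 2 + 1 = 12
distinct = 66 − 12 = 54

54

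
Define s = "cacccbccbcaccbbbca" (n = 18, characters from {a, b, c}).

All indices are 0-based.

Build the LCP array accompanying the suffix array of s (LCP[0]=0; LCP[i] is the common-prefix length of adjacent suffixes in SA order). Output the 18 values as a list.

[0, 1, 3, 0, 2, 1, 3, 2, 0, 2, 4, 1, 2, 3, 1, 3, 4, 2]

rank | idx | suffix
   0 |  17 | a
   1 |  10 | accbbbca
   2 |   1 | acccbccbcaccbbbca
   3 |  13 | bbbca
   4 |  14 | bbca
   5 |  15 | bca
   6 |   8 | bcaccbbbca
   7 |   5 | bccbcaccbbbca
   8 |  16 | ca
   9 |   9 | caccbbbca
  10 |   0 | cacccbccbcaccbbbca
  11 |  12 | cbbbca
  12 |   7 | cbcaccbbbca
  13 |   4 | cbccbcaccbbbca
  14 |  11 | ccbbbca
  15 |   6 | ccbcaccbbbca
  16 |   3 | ccbccbcaccbbbca
  17 |   2 | cccbccbcaccbbbca

SA = [17, 10, 1, 13, 14, 15, 8, 5, 16, 9, 0, 12, 7, 4, 11, 6, 3, 2]
rank  pair      lcp
   1  s[17:],s[10:]  1  'a'
   2  s[10:],s[1:]  3  'acc'
   3  s[1:],s[13:]  0  ''
   4  s[13:],s[14:]  2  'bb'
   5  s[14:],s[15:]  1  'b'
   6  s[15:],s[8:]  3  'bca'
   7  s[8:],s[5:]  2  'bc'
   8  s[5:],s[16:]  0  ''
   9  s[16:],s[9:]  2  'ca'
  10  s[9:],s[0:]  4  'cacc'
  11  s[0:],s[12:]  1  'c'
  12  s[12:],s[7:]  2  'cb'
  13  s[7:],s[4:]  3  'cbc'
  14  s[4:],s[11:]  1  'c'
  15  s[11:],s[6:]  3  'ccb'
  16  s[6:],s[3:]  4  'ccbc'
  17  s[3:],s[2:]  2  'cc'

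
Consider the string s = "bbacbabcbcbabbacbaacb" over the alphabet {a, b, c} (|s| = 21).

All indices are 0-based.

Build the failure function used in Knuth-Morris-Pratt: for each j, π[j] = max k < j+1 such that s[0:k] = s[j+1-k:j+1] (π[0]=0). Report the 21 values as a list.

[0, 1, 0, 0, 1, 0, 1, 0, 1, 0, 1, 0, 1, 2, 3, 4, 5, 6, 0, 0, 1]

π[0] = 0
j=1 s[j]='b': π[1]=1 (border 'b')
j=2 s[j]='a': k: 1→0; π[2]=0 (border '')
j=3 s[j]='c': π[3]=0 (border '')
j=4 s[j]='b': π[4]=1 (border 'b')
j=5 s[j]='a': k: 1→0; π[5]=0 (border '')
j=6 s[j]='b': π[6]=1 (border 'b')
j=7 s[j]='c': k: 1→0; π[7]=0 (border '')
j=8 s[j]='b': π[8]=1 (border 'b')
j=9 s[j]='c': k: 1→0; π[9]=0 (border '')
j=10 s[j]='b': π[10]=1 (border 'b')
j=11 s[j]='a': k: 1→0; π[11]=0 (border '')
j=12 s[j]='b': π[12]=1 (border 'b')
j=13 s[j]='b': π[13]=2 (border 'bb')
j=14 s[j]='a': π[14]=3 (border 'bba')
j=15 s[j]='c': π[15]=4 (border 'bbac')
j=16 s[j]='b': π[16]=5 (border 'bbacb')
j=17 s[j]='a': π[17]=6 (border 'bbacba')
j=18 s[j]='a': k: 6→0; π[18]=0 (border '')
j=19 s[j]='c': π[19]=0 (border '')
j=20 s[j]='b': π[20]=1 (border 'b')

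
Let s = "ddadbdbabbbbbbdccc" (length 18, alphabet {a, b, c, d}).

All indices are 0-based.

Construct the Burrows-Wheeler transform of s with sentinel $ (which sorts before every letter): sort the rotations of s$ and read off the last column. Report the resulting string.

cbddabbbbdbccddbab$

rank  rotation             last
    0  $ddadbdbabbbbbbdccc  c
    1  abbbbbbdccc$ddadbdb  b
    2  adbdbabbbbbbdccc$dd  d
    3  babbbbbbdccc$ddadbd  d
    4  bbbbbbdccc$ddadbdba  a
    5  bbbbbdccc$ddadbdbab  b
    6  bbbbdccc$ddadbdbabb  b
    7  bbbdccc$ddadbdbabbb  b
    8  bbdccc$ddadbdbabbbb  b
    9  bdbabbbbbbdccc$ddad  d
   10  bdccc$ddadbdbabbbbb  b
   11  c$ddadbdbabbbbbbdcc  c
   12  cc$ddadbdbabbbbbbdc  c
   13  ccc$ddadbdbabbbbbbd  d
   14  dadbdbabbbbbbdccc$d  d
   15  dbabbbbbbdccc$ddadb  b
   16  dbdbabbbbbbdccc$dda  a
   17  dccc$ddadbdbabbbbbb  b
   18  ddadbdbabbbbbbdccc$  $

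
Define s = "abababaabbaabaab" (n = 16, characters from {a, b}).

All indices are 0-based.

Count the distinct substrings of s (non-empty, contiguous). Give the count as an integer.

96

sorted suffixes:
  #0 SA[0]=13  'aab'
  #1 SA[1]=10  'aabaab'
  #2 SA[2]=6  'aabbaabaab'
  #3 SA[3]=14  'ab'
  #4 SA[4]=11  'abaab'
  #5 SA[5]=4  'abaabbaabaab'
  #6 SA[6]=2  'ababaabbaabaab'
  #7 SA[7]=0  'abababaabbaabaab'
  #8 SA[8]=7  'abbaabaab'
  #9 SA[9]=15  'b'
  #10 SA[10]=12  'baab'
  #11 SA[11]=9  'baabaab'
  #12 SA[12]=5  'baabbaabaab'
  #13 SA[13]=3  'babaabbaabaab'
  #14 SA[14]=1  'bababaabbaabaab'
  #15 SA[15]=8  'bbaabaab'

SA = [13, 10, 6, 14, 11, 4, 2, 0, 7, 15, 12, 9, 5, 3, 1, 8]
i: (SA[i-1],SA[i]) lcp shared
  1: (13,10) 3 'aab'
  2: (10,6) 3 'aab'
  3: (6,14) 1 'a'
  4: (14,11) 2 'ab'
  5: (11,4) 5 'abaab'
  6: (4,2) 3 'aba'
  7: (2,0) 5 'ababa'
  8: (0,7) 2 'ab'
  9: (7,15) 0 ''
  10: (15,12) 1 'b'
  11: (12,9) 4 'baab'
  12: (9,5) 4 'baab'
  13: (5,3) 2 'ba'
  14: (3,1) 4 'baba'
  15: (1,8) 1 'b'

n(n+1)/2 = 16·17/2 = 136
Σ LCP = 0 + 3 + 3 + 1 + 2 + 5 + 3 + 5 + 2 + 0 + 1 + 4 + 4 + 2 + 4 + 1 = 40
distinct = 136 − 40 = 96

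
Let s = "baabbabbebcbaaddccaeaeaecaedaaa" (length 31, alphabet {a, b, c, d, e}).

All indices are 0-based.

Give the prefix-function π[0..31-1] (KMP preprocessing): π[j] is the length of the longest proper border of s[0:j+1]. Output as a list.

π[0] = 0
j=1 s[j]='a': π[1]=0 (border '')
j=2 s[j]='a': π[2]=0 (border '')
j=3 s[j]='b': π[3]=1 (border 'b')
j=4 s[j]='b': k: 1→0; π[4]=1 (border 'b')
j=5 s[j]='a': π[5]=2 (border 'ba')
j=6 s[j]='b': k: 2→0; π[6]=1 (border 'b')
j=7 s[j]='b': k: 1→0; π[7]=1 (border 'b')
j=8 s[j]='e': k: 1→0; π[8]=0 (border '')
j=9 s[j]='b': π[9]=1 (border 'b')
j=10 s[j]='c': k: 1→0; π[10]=0 (border '')
j=11 s[j]='b': π[11]=1 (border 'b')
j=12 s[j]='a': π[12]=2 (border 'ba')
j=13 s[j]='a': π[13]=3 (border 'baa')
j=14 s[j]='d': k: 3→0; π[14]=0 (border '')
j=15 s[j]='d': π[15]=0 (border '')
j=16 s[j]='c': π[16]=0 (border '')
j=17 s[j]='c': π[17]=0 (border '')
j=18 s[j]='a': π[18]=0 (border '')
j=19 s[j]='e': π[19]=0 (border '')
j=20 s[j]='a': π[20]=0 (border '')
j=21 s[j]='e': π[21]=0 (border '')
j=22 s[j]='a': π[22]=0 (border '')
j=23 s[j]='e': π[23]=0 (border '')
j=24 s[j]='c': π[24]=0 (border '')
j=25 s[j]='a': π[25]=0 (border '')
j=26 s[j]='e': π[26]=0 (border '')
j=27 s[j]='d': π[27]=0 (border '')
j=28 s[j]='a': π[28]=0 (border '')
j=29 s[j]='a': π[29]=0 (border '')
j=30 s[j]='a': π[30]=0 (border '')

[0, 0, 0, 1, 1, 2, 1, 1, 0, 1, 0, 1, 2, 3, 0, 0, 0, 0, 0, 0, 0, 0, 0, 0, 0, 0, 0, 0, 0, 0, 0]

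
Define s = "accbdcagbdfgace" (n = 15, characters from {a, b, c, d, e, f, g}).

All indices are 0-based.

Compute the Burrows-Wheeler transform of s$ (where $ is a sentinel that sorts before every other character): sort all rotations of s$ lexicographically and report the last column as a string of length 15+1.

rank  rotation          last
    0  $accbdcagbdfgace  e
    1  accbdcagbdfgace$  $
    2  ace$accbdcagbdfg  g
    3  agbdfgace$accbdc  c
    4  bdcagbdfgace$acc  c
    5  bdfgace$accbdcag  g
    6  cagbdfgace$accbd  d
    7  cbdcagbdfgace$ac  c
    8  ccbdcagbdfgace$a  a
    9  ce$accbdcagbdfga  a
   10  dcagbdfgace$accb  b
   11  dfgace$accbdcagb  b
   12  e$accbdcagbdfgac  c
   13  fgace$accbdcagbd  d
   14  gace$accbdcagbdf  f
   15  gbdfgace$accbdca  a

e$gccgdcaabbcdfa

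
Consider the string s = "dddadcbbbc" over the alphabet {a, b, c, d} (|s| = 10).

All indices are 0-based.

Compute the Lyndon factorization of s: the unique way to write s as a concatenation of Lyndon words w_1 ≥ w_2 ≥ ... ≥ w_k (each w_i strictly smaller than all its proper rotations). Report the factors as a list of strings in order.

emit factor 1: 'd' (i=0, period=1)
emit factor 2: 'd' (i=1, period=1)
emit factor 3: 'd' (i=2, period=1)
emit factor 4: 'adcbbbc' (i=3, period=7)

["d", "d", "d", "adcbbbc"]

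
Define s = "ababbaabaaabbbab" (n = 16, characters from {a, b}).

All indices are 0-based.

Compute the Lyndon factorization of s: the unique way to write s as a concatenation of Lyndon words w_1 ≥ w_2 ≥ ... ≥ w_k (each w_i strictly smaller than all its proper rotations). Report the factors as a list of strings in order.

["ababb", "aab", "aaabbbab"]

emit factor 1: 'ababb' (i=0, period=5)
emit factor 2: 'aab' (i=5, period=3)
emit factor 3: 'aaabbbab' (i=8, period=8)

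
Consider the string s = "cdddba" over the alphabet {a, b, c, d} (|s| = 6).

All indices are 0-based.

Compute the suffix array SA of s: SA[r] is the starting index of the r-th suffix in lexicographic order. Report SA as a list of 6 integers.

sorted suffixes:
  #0 SA[0]=5  'a'
  #1 SA[1]=4  'ba'
  #2 SA[2]=0  'cdddba'
  #3 SA[3]=3  'dba'
  #4 SA[4]=2  'ddba'
  #5 SA[5]=1  'dddba'

[5, 4, 0, 3, 2, 1]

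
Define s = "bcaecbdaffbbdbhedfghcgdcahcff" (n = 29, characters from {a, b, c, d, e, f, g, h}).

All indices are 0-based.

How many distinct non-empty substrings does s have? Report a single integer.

410

sorted suffixes:
  #0 SA[0]=2  'aecbdaffbbdbhedfghcgdcahcff'
  #1 SA[1]=7  'affbbdbhedfghcgdcahcff'
  #2 SA[2]=24  'ahcff'
  #3 SA[3]=10  'bbdbhedfghcgdcahcff'
  #4 SA[4]=0  'bcaecbdaffbbdbhedfghcgdcahcff'
  #5 SA[5]=5  'bdaffbbdbhedfghcgdcahcff'
  #6 SA[6]=11  'bdbhedfghcgdcahcff'
  #7 SA[7]=13  'bhedfghcgdcahcff'
  #8 SA[8]=1  'caecbdaffbbdbhedfghcgdcahcff'
  #9 SA[9]=23  'cahcff'
  #10 SA[10]=4  'cbdaffbbdbhedfghcgdcahcff'
  #11 SA[11]=26  'cff'
  #12 SA[12]=20  'cgdcahcff'
  #13 SA[13]=6  'daffbbdbhedfghcgdcahcff'
  #14 SA[14]=12  'dbhedfghcgdcahcff'
  #15 SA[15]=22  'dcahcff'
  #16 SA[16]=16  'dfghcgdcahcff'
  #17 SA[17]=3  'ecbdaffbbdbhedfghcgdcahcff'
  #18 SA[18]=15  'edfghcgdcahcff'
  #19 SA[19]=28  'f'
  #20 SA[20]=9  'fbbdbhedfghcgdcahcff'
  #21 SA[21]=27  'ff'
  #22 SA[22]=8  'ffbbdbhedfghcgdcahcff'
  #23 SA[23]=17  'fghcgdcahcff'
  #24 SA[24]=21  'gdcahcff'
  #25 SA[25]=18  'ghcgdcahcff'
  #26 SA[26]=25  'hcff'
  #27 SA[27]=19  'hcgdcahcff'
  #28 SA[28]=14  'hedfghcgdcahcff'

SA = [2, 7, 24, 10, 0, 5, 11, 13, 1, 23, 4, 26, 20, 6, 12, 22, 16, 3, 15, 28, 9, 27, 8, 17, 21, 18, 25, 19, 14]
rank  pair      lcp
   1  s[2:],s[7:]  1  'a'
   2  s[7:],s[24:]  1  'a'
   3  s[24:],s[10:]  0  ''
   4  s[10:],s[0:]  1  'b'
   5  s[0:],s[5:]  1  'b'
   6  s[5:],s[11:]  2  'bd'
   7  s[11:],s[13:]  1  'b'
   8  s[13:],s[1:]  0  ''
   9  s[1:],s[23:]  2  'ca'
  10  s[23:],s[4:]  1  'c'
  11  s[4:],s[26:]  1  'c'
  12  s[26:],s[20:]  1  'c'
  13  s[20:],s[6:]  0  ''
  14  s[6:],s[12:]  1  'd'
  15  s[12:],s[22:]  1  'd'
  16  s[22:],s[16:]  1  'd'
  17  s[16:],s[3:]  0  ''
  18  s[3:],s[15:]  1  'e'
  19  s[15:],s[28:]  0  ''
  20  s[28:],s[9:]  1  'f'
  21  s[9:],s[27:]  1  'f'
  22  s[27:],s[8:]  2  'ff'
  23  s[8:],s[17:]  1  'f'
  24  s[17:],s[21:]  0  ''
  25  s[21:],s[18:]  1  'g'
  26  s[18:],s[25:]  0  ''
  27  s[25:],s[19:]  2  'hc'
  28  s[19:],s[14:]  1  'h'

n(n+1)/2 = 29·30/2 = 435
Σ LCP = 0 + 1 + 1 + 0 + 1 + 1 + 2 + 1 + 0 + 2 + 1 + 1 + 1 + 0 + 1 + 1 + 1 + 0 + 1 + 0 + 1 + 1 + 2 + 1 + 0 + 1 + 0 + 2 + 1 = 25
distinct = 435 − 25 = 410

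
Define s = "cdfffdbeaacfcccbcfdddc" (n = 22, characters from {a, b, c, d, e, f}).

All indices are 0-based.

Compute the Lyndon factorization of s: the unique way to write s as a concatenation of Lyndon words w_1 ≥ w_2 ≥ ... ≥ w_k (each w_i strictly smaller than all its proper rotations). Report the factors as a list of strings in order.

["cdfffd", "be", "aacfcccbcfdddc"]

emit factor 1: 'cdfffd' (i=0, period=6)
emit factor 2: 'be' (i=6, period=2)
emit factor 3: 'aacfcccbcfdddc' (i=8, period=14)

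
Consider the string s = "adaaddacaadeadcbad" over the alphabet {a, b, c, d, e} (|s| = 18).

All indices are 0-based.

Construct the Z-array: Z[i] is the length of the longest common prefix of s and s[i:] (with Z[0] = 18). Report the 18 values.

Z[0]=18
i=1: i≥r, start 0; Z[1]=0
i=2: i≥r, start 0; Z[2]=1 extend→box=[2,3)
i=3: i≥r, start 0; Z[3]=2 extend→box=[3,5)
i=4: min(r-i=1, Z[1]=0)=0; Z[4]=0
i=5: i≥r, start 0; Z[5]=0
i=6: i≥r, start 0; Z[6]=1 extend→box=[6,7)
i=7: i≥r, start 0; Z[7]=0
i=8: i≥r, start 0; Z[8]=1 extend→box=[8,9)
i=9: i≥r, start 0; Z[9]=2 extend→box=[9,11)
i=10: min(r-i=1, Z[1]=0)=0; Z[10]=0
i=11: i≥r, start 0; Z[11]=0
i=12: i≥r, start 0; Z[12]=2 extend→box=[12,14)
i=13: min(r-i=1, Z[1]=0)=0; Z[13]=0
i=14: i≥r, start 0; Z[14]=0
i=15: i≥r, start 0; Z[15]=0
i=16: i≥r, start 0; Z[16]=2 extend→box=[16,18)
i=17: min(r-i=1, Z[1]=0)=0; Z[17]=0

[18, 0, 1, 2, 0, 0, 1, 0, 1, 2, 0, 0, 2, 0, 0, 0, 2, 0]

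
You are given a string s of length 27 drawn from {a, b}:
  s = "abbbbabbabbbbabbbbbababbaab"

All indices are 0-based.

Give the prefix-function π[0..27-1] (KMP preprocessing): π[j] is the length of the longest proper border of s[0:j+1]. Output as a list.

[0, 0, 0, 0, 0, 1, 2, 3, 1, 2, 3, 4, 5, 6, 7, 8, 4, 5, 0, 1, 2, 1, 2, 3, 1, 1, 2]

π[0] = 0
j=1 s[j]='b': π[1]=0 (border '')
j=2 s[j]='b': π[2]=0 (border '')
j=3 s[j]='b': π[3]=0 (border '')
j=4 s[j]='b': π[4]=0 (border '')
j=5 s[j]='a': π[5]=1 (border 'a')
j=6 s[j]='b': π[6]=2 (border 'ab')
j=7 s[j]='b': π[7]=3 (border 'abb')
j=8 s[j]='a': k: 3→0; π[8]=1 (border 'a')
j=9 s[j]='b': π[9]=2 (border 'ab')
j=10 s[j]='b': π[10]=3 (border 'abb')
j=11 s[j]='b': π[11]=4 (border 'abbb')
j=12 s[j]='b': π[12]=5 (border 'abbbb')
j=13 s[j]='a': π[13]=6 (border 'abbbba')
j=14 s[j]='b': π[14]=7 (border 'abbbbab')
j=15 s[j]='b': π[15]=8 (border 'abbbbabb')
j=16 s[j]='b': k: 8→3; π[16]=4 (border 'abbb')
j=17 s[j]='b': π[17]=5 (border 'abbbb')
j=18 s[j]='b': k: 5→0; π[18]=0 (border '')
j=19 s[j]='a': π[19]=1 (border 'a')
j=20 s[j]='b': π[20]=2 (border 'ab')
j=21 s[j]='a': k: 2→0; π[21]=1 (border 'a')
j=22 s[j]='b': π[22]=2 (border 'ab')
j=23 s[j]='b': π[23]=3 (border 'abb')
j=24 s[j]='a': k: 3→0; π[24]=1 (border 'a')
j=25 s[j]='a': k: 1→0; π[25]=1 (border 'a')
j=26 s[j]='b': π[26]=2 (border 'ab')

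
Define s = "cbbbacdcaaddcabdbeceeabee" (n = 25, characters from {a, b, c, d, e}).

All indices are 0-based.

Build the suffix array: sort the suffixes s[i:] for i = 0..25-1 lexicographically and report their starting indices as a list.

sorted suffixes:
  #0 SA[0]=8  'aaddcabdbeceeabee'
  #1 SA[1]=13  'abdbeceeabee'
  #2 SA[2]=21  'abee'
  #3 SA[3]=4  'acdcaaddcabdbeceeabee'
  #4 SA[4]=9  'addcabdbeceeabee'
  #5 SA[5]=3  'bacdcaaddcabdbeceeabee'
  #6 SA[6]=2  'bbacdcaaddcabdbeceeabee'
  #7 SA[7]=1  'bbbacdcaaddcabdbeceeabee'
  #8 SA[8]=14  'bdbeceeabee'
  #9 SA[9]=16  'beceeabee'
  #10 SA[10]=22  'bee'
  #11 SA[11]=7  'caaddcabdbeceeabee'
  #12 SA[12]=12  'cabdbeceeabee'
  #13 SA[13]=0  'cbbbacdcaaddcabdbeceeabee'
  #14 SA[14]=5  'cdcaaddcabdbeceeabee'
  #15 SA[15]=18  'ceeabee'
  #16 SA[16]=15  'dbeceeabee'
  #17 SA[17]=6  'dcaaddcabdbeceeabee'
  #18 SA[18]=11  'dcabdbeceeabee'
  #19 SA[19]=10  'ddcabdbeceeabee'
  #20 SA[20]=24  'e'
  #21 SA[21]=20  'eabee'
  #22 SA[22]=17  'eceeabee'
  #23 SA[23]=23  'ee'
  #24 SA[24]=19  'eeabee'

[8, 13, 21, 4, 9, 3, 2, 1, 14, 16, 22, 7, 12, 0, 5, 18, 15, 6, 11, 10, 24, 20, 17, 23, 19]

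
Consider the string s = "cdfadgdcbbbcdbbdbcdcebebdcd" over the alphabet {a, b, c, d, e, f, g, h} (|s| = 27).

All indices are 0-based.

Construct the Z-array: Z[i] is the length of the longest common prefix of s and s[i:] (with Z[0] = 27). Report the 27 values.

[27, 0, 0, 0, 0, 0, 0, 1, 0, 0, 0, 2, 0, 0, 0, 0, 0, 2, 0, 1, 0, 0, 0, 0, 0, 2, 0]

Z[0]=27
i=1: i≥r, start 0; Z[1]=0
i=2: i≥r, start 0; Z[2]=0
i=3: i≥r, start 0; Z[3]=0
i=4: i≥r, start 0; Z[4]=0
i=5: i≥r, start 0; Z[5]=0
i=6: i≥r, start 0; Z[6]=0
i=7: i≥r, start 0; Z[7]=1 extend→box=[7,8)
i=8: i≥r, start 0; Z[8]=0
i=9: i≥r, start 0; Z[9]=0
i=10: i≥r, start 0; Z[10]=0
i=11: i≥r, start 0; Z[11]=2 extend→box=[11,13)
i=12: min(r-i=1, Z[1]=0)=0; Z[12]=0
i=13: i≥r, start 0; Z[13]=0
i=14: i≥r, start 0; Z[14]=0
i=15: i≥r, start 0; Z[15]=0
i=16: i≥r, start 0; Z[16]=0
i=17: i≥r, start 0; Z[17]=2 extend→box=[17,19)
i=18: min(r-i=1, Z[1]=0)=0; Z[18]=0
i=19: i≥r, start 0; Z[19]=1 extend→box=[19,20)
i=20: i≥r, start 0; Z[20]=0
i=21: i≥r, start 0; Z[21]=0
i=22: i≥r, start 0; Z[22]=0
i=23: i≥r, start 0; Z[23]=0
i=24: i≥r, start 0; Z[24]=0
i=25: i≥r, start 0; Z[25]=2 extend→box=[25,27)
i=26: min(r-i=1, Z[1]=0)=0; Z[26]=0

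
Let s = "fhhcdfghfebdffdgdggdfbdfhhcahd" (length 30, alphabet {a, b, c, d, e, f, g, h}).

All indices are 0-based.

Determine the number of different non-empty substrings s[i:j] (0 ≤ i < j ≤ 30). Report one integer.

430

rank→(start, suffix):
  0 → (27, 'ahd')
  1 → (10, 'bdffdgdggdfbdfhhcahd')
  2 → (21, 'bdfhhcahd')
  3 → (26, 'cahd')
  4 → (3, 'cdfghfebdffdgdggdfbdfhhcahd')
  5 → (29, 'd')
  6 → (19, 'dfbdfhhcahd')
  7 → (11, 'dffdgdggdfbdfhhcahd')
  8 → (4, 'dfghfebdffdgdggdfbdfhhcahd')
  9 → (22, 'dfhhcahd')
  10 → (14, 'dgdggdfbdfhhcahd')
  11 → (16, 'dggdfbdfhhcahd')
  12 → (9, 'ebdffdgdggdfbdfhhcahd')
  13 → (20, 'fbdfhhcahd')
  14 → (13, 'fdgdggdfbdfhhcahd')
  15 → (8, 'febdffdgdggdfbdfhhcahd')
  16 → (12, 'ffdgdggdfbdfhhcahd')
  17 → (5, 'fghfebdffdgdggdfbdfhhcahd')
  18 → (23, 'fhhcahd')
  19 → (0, 'fhhcdfghfebdffdgdggdfbdfhhcahd')
  20 → (18, 'gdfbdfhhcahd')
  21 → (15, 'gdggdfbdfhhcahd')
  22 → (17, 'ggdfbdfhhcahd')
  23 → (6, 'ghfebdffdgdggdfbdfhhcahd')
  24 → (25, 'hcahd')
  25 → (2, 'hcdfghfebdffdgdggdfbdfhhcahd')
  26 → (28, 'hd')
  27 → (7, 'hfebdffdgdggdfbdfhhcahd')
  28 → (24, 'hhcahd')
  29 → (1, 'hhcdfghfebdffdgdggdfbdfhhcahd')

SA = [27, 10, 21, 26, 3, 29, 19, 11, 4, 22, 14, 16, 9, 20, 13, 8, 12, 5, 23, 0, 18, 15, 17, 6, 25, 2, 28, 7, 24, 1]
[i] adj suffixes → lcp
  [1] 27/10 → 0 ('')
  [2] 10/21 → 3 ('bdf')
  [3] 21/26 → 0 ('')
  [4] 26/3 → 1 ('c')
  [5] 3/29 → 0 ('')
  [6] 29/19 → 1 ('d')
  [7] 19/11 → 2 ('df')
  [8] 11/4 → 2 ('df')
  [9] 4/22 → 2 ('df')
  [10] 22/14 → 1 ('d')
  [11] 14/16 → 2 ('dg')
  [12] 16/9 → 0 ('')
  [13] 9/20 → 0 ('')
  [14] 20/13 → 1 ('f')
  [15] 13/8 → 1 ('f')
  [16] 8/12 → 1 ('f')
  [17] 12/5 → 1 ('f')
  [18] 5/23 → 1 ('f')
  [19] 23/0 → 4 ('fhhc')
  [20] 0/18 → 0 ('')
  [21] 18/15 → 2 ('gd')
  [22] 15/17 → 1 ('g')
  [23] 17/6 → 1 ('g')
  [24] 6/25 → 0 ('')
  [25] 25/2 → 2 ('hc')
  [26] 2/28 → 1 ('h')
  [27] 28/7 → 1 ('h')
  [28] 7/24 → 1 ('h')
  [29] 24/1 → 3 ('hhc')

n(n+1)/2 = 30·31/2 = 465
Σ LCP = 0 + 0 + 3 + 0 + 1 + 0 + 1 + 2 + 2 + 2 + 1 + 2 + 0 + 0 + 1 + 1 + 1 + 1 + 1 + 4 + 0 + 2 + 1 + 1 + 0 + 2 + 1 + 1 + 1 + 3 = 35
distinct = 465 − 35 = 430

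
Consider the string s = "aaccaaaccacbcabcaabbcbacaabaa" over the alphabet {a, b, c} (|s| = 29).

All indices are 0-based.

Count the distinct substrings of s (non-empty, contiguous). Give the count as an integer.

rank | idx | suffix
   0 |  28 | a
   1 |  27 | aa
   2 |   4 | aaaccacbcabcaabbcbacaabaa
   3 |  24 | aabaa
   4 |  16 | aabbcbacaabaa
   5 |   0 | aaccaaaccacbcabcaabbcbacaabaa
   6 |   5 | aaccacbcabcaabbcbacaabaa
   7 |  25 | abaa
   8 |  17 | abbcbacaabaa
   9 |  13 | abcaabbcbacaabaa
  10 |  22 | acaabaa
  11 |   9 | acbcabcaabbcbacaabaa
  12 |   1 | accaaaccacbcabcaabbcbacaabaa
  13 |   6 | accacbcabcaabbcbacaabaa
  14 |  26 | baa
  15 |  21 | bacaabaa
  16 |  18 | bbcbacaabaa
  17 |  14 | bcaabbcbacaabaa
  18 |  11 | bcabcaabbcbacaabaa
  19 |  19 | bcbacaabaa
  20 |   3 | caaaccacbcabcaabbcbacaabaa
  21 |  23 | caabaa
  22 |  15 | caabbcbacaabaa
  23 |  12 | cabcaabbcbacaabaa
  24 |   8 | cacbcabcaabbcbacaabaa
  25 |  20 | cbacaabaa
  26 |  10 | cbcabcaabbcbacaabaa
  27 |   2 | ccaaaccacbcabcaabbcbacaabaa
  28 |   7 | ccacbcabcaabbcbacaabaa

SA = [28, 27, 4, 24, 16, 0, 5, 25, 17, 13, 22, 9, 1, 6, 26, 21, 18, 14, 11, 19, 3, 23, 15, 12, 8, 20, 10, 2, 7]
rank  pair      lcp
   1  s[28:],s[27:]  1  'a'
   2  s[27:],s[4:]  2  'aa'
   3  s[4:],s[24:]  2  'aa'
   4  s[24:],s[16:]  3  'aab'
   5  s[16:],s[0:]  2  'aa'
   6  s[0:],s[5:]  5  'aacca'
   7  s[5:],s[25:]  1  'a'
   8  s[25:],s[17:]  2  'ab'
   9  s[17:],s[13:]  2  'ab'
  10  s[13:],s[22:]  1  'a'
  11  s[22:],s[9:]  2  'ac'
  12  s[9:],s[1:]  2  'ac'
  13  s[1:],s[6:]  4  'acca'
  14  s[6:],s[26:]  0  ''
  15  s[26:],s[21:]  2  'ba'
  16  s[21:],s[18:]  1  'b'
  17  s[18:],s[14:]  1  'b'
  18  s[14:],s[11:]  3  'bca'
  19  s[11:],s[19:]  2  'bc'
  20  s[19:],s[3:]  0  ''
  21  s[3:],s[23:]  3  'caa'
  22  s[23:],s[15:]  4  'caab'
  23  s[15:],s[12:]  2  'ca'
  24  s[12:],s[8:]  2  'ca'
  25  s[8:],s[20:]  1  'c'
  26  s[20:],s[10:]  2  'cb'
  27  s[10:],s[2:]  1  'c'
  28  s[2:],s[7:]  3  'cca'

n(n+1)/2 = 29·30/2 = 435
Σ LCP = 0 + 1 + 2 + 2 + 3 + 2 + 5 + 1 + 2 + 2 + 1 + 2 + 2 + 4 + 0 + 2 + 1 + 1 + 3 + 2 + 0 + 3 + 4 + 2 + 2 + 1 + 2 + 1 + 3 = 56
distinct = 435 − 56 = 379

379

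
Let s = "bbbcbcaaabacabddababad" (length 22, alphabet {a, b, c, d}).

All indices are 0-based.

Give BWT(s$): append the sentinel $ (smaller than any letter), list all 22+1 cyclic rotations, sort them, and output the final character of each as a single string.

rank  rotation                 last
    0  $bbbcbcaaabacabddababad  d
    1  aaabacabddababad$bbbcbc  c
    2  aabacabddababad$bbbcbca  a
    3  ababad$bbbcbcaaabacabdd  d
    4  abacabddababad$bbbcbcaa  a
    5  abad$bbbcbcaaabacabddab  b
    6  abddababad$bbbcbcaaabac  c
    7  acabddababad$bbbcbcaaab  b
    8  ad$bbbcbcaaabacabddabab  b
    9  babad$bbbcbcaaabacabdda  a
   10  bacabddababad$bbbcbcaaa  a
   11  bad$bbbcbcaaabacabddaba  a
   12  bbbcbcaaabacabddababad$  $
   13  bbcbcaaabacabddababad$b  b
   14  bcaaabacabddababad$bbbc  c
   15  bcbcaaabacabddababad$bb  b
   16  bddababad$bbbcbcaaabaca  a
   17  caaabacabddababad$bbbcb  b
   18  cabddababad$bbbcbcaaaba  a
   19  cbcaaabacabddababad$bbb  b
   20  d$bbbcbcaaabacabddababa  a
   21  dababad$bbbcbcaaabacabd  d
   22  ddababad$bbbcbcaaabacab  b

dcadabcbbaaa$bcbababadb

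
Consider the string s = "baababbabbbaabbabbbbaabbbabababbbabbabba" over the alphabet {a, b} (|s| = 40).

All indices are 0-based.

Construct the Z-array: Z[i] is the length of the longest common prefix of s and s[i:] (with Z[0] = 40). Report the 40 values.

Z[0]=40
i=1: outside box; Z[1]=0
i=2: outside box; Z[2]=0
i=3: outside box; Z[3]=2 grow→box=[3,5)
i=4: min(r-i=1, Z[1]=0)=0; Z[4]=0
i=5: outside box; Z[5]=1 grow→box=[5,6)
i=6: outside box; Z[6]=2 grow→box=[6,8)
i=7: min(r-i=1, Z[1]=0)=0; Z[7]=0
i=8: outside box; Z[8]=1 grow→box=[8,9)
i=9: outside box; Z[9]=1 grow→box=[9,10)
i=10: outside box; Z[10]=4 grow→box=[10,14)
i=11: min(r-i=3, Z[1]=0)=0; Z[11]=0
i=12: min(r-i=2, Z[2]=0)=0; Z[12]=0
i=13: min(r-i=1, Z[3]=2)=1; Z[13]=1
i=14: outside box; Z[14]=2 grow→box=[14,16)
i=15: min(r-i=1, Z[1]=0)=0; Z[15]=0
i=16: outside box; Z[16]=1 grow→box=[16,17)
i=17: outside box; Z[17]=1 grow→box=[17,18)
i=18: outside box; Z[18]=1 grow→box=[18,19)
i=19: outside box; Z[19]=4 grow→box=[19,23)
i=20: min(r-i=3, Z[1]=0)=0; Z[20]=0
i=21: min(r-i=2, Z[2]=0)=0; Z[21]=0
i=22: min(r-i=1, Z[3]=2)=1; Z[22]=1
i=23: outside box; Z[23]=1 grow→box=[23,24)
i=24: outside box; Z[24]=2 grow→box=[24,26)
i=25: min(r-i=1, Z[1]=0)=0; Z[25]=0
i=26: outside box; Z[26]=2 grow→box=[26,28)
i=27: min(r-i=1, Z[1]=0)=0; Z[27]=0
i=28: outside box; Z[28]=2 grow→box=[28,30)
i=29: min(r-i=1, Z[1]=0)=0; Z[29]=0
i=30: outside box; Z[30]=1 grow→box=[30,31)
i=31: outside box; Z[31]=1 grow→box=[31,32)
i=32: outside box; Z[32]=2 grow→box=[32,34)
i=33: min(r-i=1, Z[1]=0)=0; Z[33]=0
i=34: outside box; Z[34]=1 grow→box=[34,35)
i=35: outside box; Z[35]=2 grow→box=[35,37)
i=36: min(r-i=1, Z[1]=0)=0; Z[36]=0
i=37: outside box; Z[37]=1 grow→box=[37,38)
i=38: outside box; Z[38]=2 grow→box=[38,40)
i=39: min(r-i=1, Z[1]=0)=0; Z[39]=0

[40, 0, 0, 2, 0, 1, 2, 0, 1, 1, 4, 0, 0, 1, 2, 0, 1, 1, 1, 4, 0, 0, 1, 1, 2, 0, 2, 0, 2, 0, 1, 1, 2, 0, 1, 2, 0, 1, 2, 0]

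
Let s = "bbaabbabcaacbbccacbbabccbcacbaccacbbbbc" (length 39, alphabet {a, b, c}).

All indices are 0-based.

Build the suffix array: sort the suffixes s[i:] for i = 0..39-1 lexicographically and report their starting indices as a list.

rank | idx | suffix
   0 |   2 | aabbabcaacbbccacbbabccbcacbaccacbbbbc
   1 |   9 | aacbbccacbbabccbcacbaccacbbbbc
   2 |   3 | abbabcaacbbccacbbabccbcacbaccacbbbbc
   3 |   6 | abcaacbbccacbbabccbcacbaccacbbbbc
   4 |  20 | abccbcacbaccacbbbbc
   5 |  26 | acbaccacbbbbc
   6 |  16 | acbbabccbcacbaccacbbbbc
   7 |  32 | acbbbbc
   8 |  10 | acbbccacbbabccbcacbaccacbbbbc
   9 |  29 | accacbbbbc
  10 |   1 | baabbabcaacbbccacbbabccbcacbaccacbbbbc
  11 |   5 | babcaacbbccacbbabccbcacbaccacbbbbc
  12 |  19 | babccbcacbaccacbbbbc
  13 |  28 | baccacbbbbc
  14 |   0 | bbaabbabcaacbbccacbbabccbcacbaccacbbbbc
  15 |   4 | bbabcaacbbccacbbabccbcacbaccacbbbbc
  16 |  18 | bbabccbcacbaccacbbbbc
  17 |  34 | bbbbc
  18 |  35 | bbbc
  19 |  36 | bbc
  20 |  12 | bbccacbbabccbcacbaccacbbbbc
  21 |  37 | bc
  22 |   7 | bcaacbbccacbbabccbcacbaccacbbbbc
  23 |  24 | bcacbaccacbbbbc
  24 |  13 | bccacbbabccbcacbaccacbbbbc
  25 |  21 | bccbcacbaccacbbbbc
  26 |  38 | c
  27 |   8 | caacbbccacbbabccbcacbaccacbbbbc
  28 |  25 | cacbaccacbbbbc
  29 |  15 | cacbbabccbcacbaccacbbbbc
  30 |  31 | cacbbbbc
  31 |  27 | cbaccacbbbbc
  32 |  17 | cbbabccbcacbaccacbbbbc
  33 |  33 | cbbbbc
  34 |  11 | cbbccacbbabccbcacbaccacbbbbc
  35 |  23 | cbcacbaccacbbbbc
  36 |  14 | ccacbbabccbcacbaccacbbbbc
  37 |  30 | ccacbbbbc
  38 |  22 | ccbcacbaccacbbbbc

[2, 9, 3, 6, 20, 26, 16, 32, 10, 29, 1, 5, 19, 28, 0, 4, 18, 34, 35, 36, 12, 37, 7, 24, 13, 21, 38, 8, 25, 15, 31, 27, 17, 33, 11, 23, 14, 30, 22]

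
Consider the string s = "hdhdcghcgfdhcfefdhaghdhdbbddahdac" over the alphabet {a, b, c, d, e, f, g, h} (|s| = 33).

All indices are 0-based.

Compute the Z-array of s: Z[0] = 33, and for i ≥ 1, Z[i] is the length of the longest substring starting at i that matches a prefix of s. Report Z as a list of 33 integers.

[33, 0, 2, 0, 0, 0, 1, 0, 0, 0, 0, 1, 0, 0, 0, 0, 0, 1, 0, 0, 4, 0, 2, 0, 0, 0, 0, 0, 0, 2, 0, 0, 0]

Z[0]=33
i=1: i≥r, start 0; Z[1]=0
i=2: i≥r, start 0; Z[2]=2 scan→box=[2,4)
i=3: min(r-i=1, Z[1]=0)=0; Z[3]=0
i=4: i≥r, start 0; Z[4]=0
i=5: i≥r, start 0; Z[5]=0
i=6: i≥r, start 0; Z[6]=1 scan→box=[6,7)
i=7: i≥r, start 0; Z[7]=0
i=8: i≥r, start 0; Z[8]=0
i=9: i≥r, start 0; Z[9]=0
i=10: i≥r, start 0; Z[10]=0
i=11: i≥r, start 0; Z[11]=1 scan→box=[11,12)
i=12: i≥r, start 0; Z[12]=0
i=13: i≥r, start 0; Z[13]=0
i=14: i≥r, start 0; Z[14]=0
i=15: i≥r, start 0; Z[15]=0
i=16: i≥r, start 0; Z[16]=0
i=17: i≥r, start 0; Z[17]=1 scan→box=[17,18)
i=18: i≥r, start 0; Z[18]=0
i=19: i≥r, start 0; Z[19]=0
i=20: i≥r, start 0; Z[20]=4 scan→box=[20,24)
i=21: min(r-i=3, Z[1]=0)=0; Z[21]=0
i=22: min(r-i=2, Z[2]=2)=2; Z[22]=2
i=23: min(r-i=1, Z[3]=0)=0; Z[23]=0
i=24: i≥r, start 0; Z[24]=0
i=25: i≥r, start 0; Z[25]=0
i=26: i≥r, start 0; Z[26]=0
i=27: i≥r, start 0; Z[27]=0
i=28: i≥r, start 0; Z[28]=0
i=29: i≥r, start 0; Z[29]=2 scan→box=[29,31)
i=30: min(r-i=1, Z[1]=0)=0; Z[30]=0
i=31: i≥r, start 0; Z[31]=0
i=32: i≥r, start 0; Z[32]=0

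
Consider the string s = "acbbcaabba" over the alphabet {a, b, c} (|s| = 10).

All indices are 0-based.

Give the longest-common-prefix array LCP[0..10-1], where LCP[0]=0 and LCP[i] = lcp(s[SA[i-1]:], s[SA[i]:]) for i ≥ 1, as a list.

rank | idx | suffix
   0 |   9 | a
   1 |   5 | aabba
   2 |   6 | abba
   3 |   0 | acbbcaabba
   4 |   8 | ba
   5 |   7 | bba
   6 |   2 | bbcaabba
   7 |   3 | bcaabba
   8 |   4 | caabba
   9 |   1 | cbbcaabba

SA = [9, 5, 6, 0, 8, 7, 2, 3, 4, 1]
[i] adj suffixes → lcp
  [1] 9/5 → 1 ('a')
  [2] 5/6 → 1 ('a')
  [3] 6/0 → 1 ('a')
  [4] 0/8 → 0 ('')
  [5] 8/7 → 1 ('b')
  [6] 7/2 → 2 ('bb')
  [7] 2/3 → 1 ('b')
  [8] 3/4 → 0 ('')
  [9] 4/1 → 1 ('c')

[0, 1, 1, 1, 0, 1, 2, 1, 0, 1]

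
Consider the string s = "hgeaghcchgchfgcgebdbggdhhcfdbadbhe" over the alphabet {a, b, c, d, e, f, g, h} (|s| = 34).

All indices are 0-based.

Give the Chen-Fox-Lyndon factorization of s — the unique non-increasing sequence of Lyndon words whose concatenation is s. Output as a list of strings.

["h", "g", "e", "aghcchgchfgcgebdbggdhhcfdb", "adbhe"]

emit factor 1: 'h' (i=0, period=1)
emit factor 2: 'g' (i=1, period=1)
emit factor 3: 'e' (i=2, period=1)
emit factor 4: 'aghcchgchfgcgebdbggdhhcfdb' (i=3, period=26)
emit factor 5: 'adbhe' (i=29, period=5)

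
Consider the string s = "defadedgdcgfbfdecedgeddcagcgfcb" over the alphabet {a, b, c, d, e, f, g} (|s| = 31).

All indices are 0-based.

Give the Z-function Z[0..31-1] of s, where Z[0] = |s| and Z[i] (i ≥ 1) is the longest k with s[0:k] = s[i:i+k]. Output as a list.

Z[0]=31
i=1: outside box; Z[1]=0
i=2: outside box; Z[2]=0
i=3: outside box; Z[3]=0
i=4: outside box; Z[4]=2 extend→box=[4,6)
i=5: min(r-i=1, Z[1]=0)=0; Z[5]=0
i=6: outside box; Z[6]=1 extend→box=[6,7)
i=7: outside box; Z[7]=0
i=8: outside box; Z[8]=1 extend→box=[8,9)
i=9: outside box; Z[9]=0
i=10: outside box; Z[10]=0
i=11: outside box; Z[11]=0
i=12: outside box; Z[12]=0
i=13: outside box; Z[13]=0
i=14: outside box; Z[14]=2 extend→box=[14,16)
i=15: min(r-i=1, Z[1]=0)=0; Z[15]=0
i=16: outside box; Z[16]=0
i=17: outside box; Z[17]=0
i=18: outside box; Z[18]=1 extend→box=[18,19)
i=19: outside box; Z[19]=0
i=20: outside box; Z[20]=0
i=21: outside box; Z[21]=1 extend→box=[21,22)
i=22: outside box; Z[22]=1 extend→box=[22,23)
i=23: outside box; Z[23]=0
i=24: outside box; Z[24]=0
i=25: outside box; Z[25]=0
i=26: outside box; Z[26]=0
i=27: outside box; Z[27]=0
i=28: outside box; Z[28]=0
i=29: outside box; Z[29]=0
i=30: outside box; Z[30]=0

[31, 0, 0, 0, 2, 0, 1, 0, 1, 0, 0, 0, 0, 0, 2, 0, 0, 0, 1, 0, 0, 1, 1, 0, 0, 0, 0, 0, 0, 0, 0]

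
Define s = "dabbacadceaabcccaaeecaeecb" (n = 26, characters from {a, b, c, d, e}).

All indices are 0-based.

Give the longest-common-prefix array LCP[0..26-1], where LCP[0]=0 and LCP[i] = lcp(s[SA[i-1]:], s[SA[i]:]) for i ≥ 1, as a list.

[0, 2, 1, 2, 1, 1, 1, 4, 0, 1, 1, 1, 0, 2, 2, 1, 1, 2, 1, 0, 1, 0, 1, 2, 1, 3]

rank | idx | suffix
   0 |  10 | aabcccaaeecaeecb
   1 |  16 | aaeecaeecb
   2 |   1 | abbacadceaabcccaaeecaeecb
   3 |  11 | abcccaaeecaeecb
   4 |   4 | acadceaabcccaaeecaeecb
   5 |   6 | adceaabcccaaeecaeecb
   6 |  17 | aeecaeecb
   7 |  21 | aeecb
   8 |  25 | b
   9 |   3 | bacadceaabcccaaeecaeecb
  10 |   2 | bbacadceaabcccaaeecaeecb
  11 |  12 | bcccaaeecaeecb
  12 |  15 | caaeecaeecb
  13 |   5 | cadceaabcccaaeecaeecb
  14 |  20 | caeecb
  15 |  24 | cb
  16 |  14 | ccaaeecaeecb
  17 |  13 | cccaaeecaeecb
  18 |   8 | ceaabcccaaeecaeecb
  19 |   0 | dabbacadceaabcccaaeecaeecb
  20 |   7 | dceaabcccaaeecaeecb
  21 |   9 | eaabcccaaeecaeecb
  22 |  19 | ecaeecb
  23 |  23 | ecb
  24 |  18 | eecaeecb
  25 |  22 | eecb

SA = [10, 16, 1, 11, 4, 6, 17, 21, 25, 3, 2, 12, 15, 5, 20, 24, 14, 13, 8, 0, 7, 9, 19, 23, 18, 22]
[i] adj suffixes → lcp
  [1] 10/16 → 2 ('aa')
  [2] 16/1 → 1 ('a')
  [3] 1/11 → 2 ('ab')
  [4] 11/4 → 1 ('a')
  [5] 4/6 → 1 ('a')
  [6] 6/17 → 1 ('a')
  [7] 17/21 → 4 ('aeec')
  [8] 21/25 → 0 ('')
  [9] 25/3 → 1 ('b')
  [10] 3/2 → 1 ('b')
  [11] 2/12 → 1 ('b')
  [12] 12/15 → 0 ('')
  [13] 15/5 → 2 ('ca')
  [14] 5/20 → 2 ('ca')
  [15] 20/24 → 1 ('c')
  [16] 24/14 → 1 ('c')
  [17] 14/13 → 2 ('cc')
  [18] 13/8 → 1 ('c')
  [19] 8/0 → 0 ('')
  [20] 0/7 → 1 ('d')
  [21] 7/9 → 0 ('')
  [22] 9/19 → 1 ('e')
  [23] 19/23 → 2 ('ec')
  [24] 23/18 → 1 ('e')
  [25] 18/22 → 3 ('eec')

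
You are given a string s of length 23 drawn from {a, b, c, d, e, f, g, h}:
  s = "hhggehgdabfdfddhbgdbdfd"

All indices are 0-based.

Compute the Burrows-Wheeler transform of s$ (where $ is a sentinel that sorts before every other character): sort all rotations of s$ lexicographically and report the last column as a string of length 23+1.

rank  rotation                  last
    0  $hhggehgdabfdfddhbgdbdfd  d
    1  abfdfddhbgdbdfd$hhggehgd  d
    2  bdfd$hhggehgdabfdfddhbgd  d
    3  bfdfddhbgdbdfd$hhggehgda  a
    4  bgdbdfd$hhggehgdabfdfddh  h
    5  d$hhggehgdabfdfddhbgdbdf  f
    6  dabfdfddhbgdbdfd$hhggehg  g
    7  dbdfd$hhggehgdabfdfddhbg  g
    8  ddhbgdbdfd$hhggehgdabfdf  f
    9  dfd$hhggehgdabfdfddhbgdb  b
   10  dfddhbgdbdfd$hhggehgdabf  f
   11  dhbgdbdfd$hhggehgdabfdfd  d
   12  ehgdabfdfddhbgdbdfd$hhgg  g
   13  fd$hhggehgdabfdfddhbgdbd  d
   14  fddhbgdbdfd$hhggehgdabfd  d
   15  fdfddhbgdbdfd$hhggehgdab  b
   16  gdabfdfddhbgdbdfd$hhggeh  h
   17  gdbdfd$hhggehgdabfdfddhb  b
   18  gehgdabfdfddhbgdbdfd$hhg  g
   19  ggehgdabfdfddhbgdbdfd$hh  h
   20  hbgdbdfd$hhggehgdabfdfdd  d
   21  hgdabfdfddhbgdbdfd$hhgge  e
   22  hggehgdabfdfddhbgdbdfd$h  h
   23  hhggehgdabfdfddhbgdbdfd$  $

dddahfggfbfdgddbhbghdeh$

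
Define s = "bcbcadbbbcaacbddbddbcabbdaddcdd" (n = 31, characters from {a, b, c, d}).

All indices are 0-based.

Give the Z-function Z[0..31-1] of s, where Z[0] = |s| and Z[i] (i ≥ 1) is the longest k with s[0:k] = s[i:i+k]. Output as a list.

[31, 0, 2, 0, 0, 0, 1, 1, 2, 0, 0, 0, 0, 1, 0, 0, 1, 0, 0, 2, 0, 0, 1, 1, 0, 0, 0, 0, 0, 0, 0]

Z[0]=31
i=1: i≥r, start 0; Z[1]=0
i=2: i≥r, start 0; Z[2]=2 scan→box=[2,4)
i=3: min(r-i=1, Z[1]=0)=0; Z[3]=0
i=4: i≥r, start 0; Z[4]=0
i=5: i≥r, start 0; Z[5]=0
i=6: i≥r, start 0; Z[6]=1 scan→box=[6,7)
i=7: i≥r, start 0; Z[7]=1 scan→box=[7,8)
i=8: i≥r, start 0; Z[8]=2 scan→box=[8,10)
i=9: min(r-i=1, Z[1]=0)=0; Z[9]=0
i=10: i≥r, start 0; Z[10]=0
i=11: i≥r, start 0; Z[11]=0
i=12: i≥r, start 0; Z[12]=0
i=13: i≥r, start 0; Z[13]=1 scan→box=[13,14)
i=14: i≥r, start 0; Z[14]=0
i=15: i≥r, start 0; Z[15]=0
i=16: i≥r, start 0; Z[16]=1 scan→box=[16,17)
i=17: i≥r, start 0; Z[17]=0
i=18: i≥r, start 0; Z[18]=0
i=19: i≥r, start 0; Z[19]=2 scan→box=[19,21)
i=20: min(r-i=1, Z[1]=0)=0; Z[20]=0
i=21: i≥r, start 0; Z[21]=0
i=22: i≥r, start 0; Z[22]=1 scan→box=[22,23)
i=23: i≥r, start 0; Z[23]=1 scan→box=[23,24)
i=24: i≥r, start 0; Z[24]=0
i=25: i≥r, start 0; Z[25]=0
i=26: i≥r, start 0; Z[26]=0
i=27: i≥r, start 0; Z[27]=0
i=28: i≥r, start 0; Z[28]=0
i=29: i≥r, start 0; Z[29]=0
i=30: i≥r, start 0; Z[30]=0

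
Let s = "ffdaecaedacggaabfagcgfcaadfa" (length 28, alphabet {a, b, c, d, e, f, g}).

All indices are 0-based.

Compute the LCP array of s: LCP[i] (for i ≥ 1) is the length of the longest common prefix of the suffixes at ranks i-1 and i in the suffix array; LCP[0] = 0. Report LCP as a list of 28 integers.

[0, 1, 2, 1, 1, 1, 1, 2, 1, 0, 0, 2, 1, 2, 0, 2, 1, 0, 1, 0, 2, 1, 1, 1, 0, 1, 1, 1]

rank→(start, suffix):
  0 → (27, 'a')
  1 → (13, 'aabfagcgfcaadfa')
  2 → (23, 'aadfa')
  3 → (14, 'abfagcgfcaadfa')
  4 → (9, 'acggaabfagcgfcaadfa')
  5 → (24, 'adfa')
  6 → (3, 'aecaedacggaabfagcgfcaadfa')
  7 → (6, 'aedacggaabfagcgfcaadfa')
  8 → (17, 'agcgfcaadfa')
  9 → (15, 'bfagcgfcaadfa')
  10 → (22, 'caadfa')
  11 → (5, 'caedacggaabfagcgfcaadfa')
  12 → (19, 'cgfcaadfa')
  13 → (10, 'cggaabfagcgfcaadfa')
  14 → (8, 'dacggaabfagcgfcaadfa')
  15 → (2, 'daecaedacggaabfagcgfcaadfa')
  16 → (25, 'dfa')
  17 → (4, 'ecaedacggaabfagcgfcaadfa')
  18 → (7, 'edacggaabfagcgfcaadfa')
  19 → (26, 'fa')
  20 → (16, 'fagcgfcaadfa')
  21 → (21, 'fcaadfa')
  22 → (1, 'fdaecaedacggaabfagcgfcaadfa')
  23 → (0, 'ffdaecaedacggaabfagcgfcaadfa')
  24 → (12, 'gaabfagcgfcaadfa')
  25 → (18, 'gcgfcaadfa')
  26 → (20, 'gfcaadfa')
  27 → (11, 'ggaabfagcgfcaadfa')

SA = [27, 13, 23, 14, 9, 24, 3, 6, 17, 15, 22, 5, 19, 10, 8, 2, 25, 4, 7, 26, 16, 21, 1, 0, 12, 18, 20, 11]
i: (SA[i-1],SA[i]) lcp shared
  1: (27,13) 1 'a'
  2: (13,23) 2 'aa'
  3: (23,14) 1 'a'
  4: (14,9) 1 'a'
  5: (9,24) 1 'a'
  6: (24,3) 1 'a'
  7: (3,6) 2 'ae'
  8: (6,17) 1 'a'
  9: (17,15) 0 ''
  10: (15,22) 0 ''
  11: (22,5) 2 'ca'
  12: (5,19) 1 'c'
  13: (19,10) 2 'cg'
  14: (10,8) 0 ''
  15: (8,2) 2 'da'
  16: (2,25) 1 'd'
  17: (25,4) 0 ''
  18: (4,7) 1 'e'
  19: (7,26) 0 ''
  20: (26,16) 2 'fa'
  21: (16,21) 1 'f'
  22: (21,1) 1 'f'
  23: (1,0) 1 'f'
  24: (0,12) 0 ''
  25: (12,18) 1 'g'
  26: (18,20) 1 'g'
  27: (20,11) 1 'g'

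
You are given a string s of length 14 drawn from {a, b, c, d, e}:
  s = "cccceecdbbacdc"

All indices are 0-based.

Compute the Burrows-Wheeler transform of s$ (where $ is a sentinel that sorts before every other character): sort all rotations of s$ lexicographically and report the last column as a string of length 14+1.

rank  rotation         last
    0  $cccceecdbbacdc  c
    1  acdc$cccceecdbb  b
    2  bacdc$cccceecdb  b
    3  bbacdc$cccceecd  d
    4  c$cccceecdbbacd  d
    5  cccceecdbbacdc$  $
    6  ccceecdbbacdc$c  c
    7  cceecdbbacdc$cc  c
    8  cdbbacdc$ccccee  e
    9  cdc$cccceecdbba  a
   10  ceecdbbacdc$ccc  c
   11  dbbacdc$cccceec  c
   12  dc$cccceecdbbac  c
   13  ecdbbacdc$cccce  e
   14  eecdbbacdc$cccc  c

cbbdd$cceacccec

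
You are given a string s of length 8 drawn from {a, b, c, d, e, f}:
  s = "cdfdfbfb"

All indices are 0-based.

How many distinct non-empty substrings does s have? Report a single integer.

30

rank | idx | suffix
   0 |   7 | b
   1 |   5 | bfb
   2 |   0 | cdfdfbfb
   3 |   3 | dfbfb
   4 |   1 | dfdfbfb
   5 |   6 | fb
   6 |   4 | fbfb
   7 |   2 | fdfbfb

SA = [7, 5, 0, 3, 1, 6, 4, 2]
i: (SA[i-1],SA[i]) lcp shared
  1: (7,5) 1 'b'
  2: (5,0) 0 ''
  3: (0,3) 0 ''
  4: (3,1) 2 'df'
  5: (1,6) 0 ''
  6: (6,4) 2 'fb'
  7: (4,2) 1 'f'

n(n+1)/2 = 8·9/2 = 36
Σ LCP = 0 + 1 + 0 + 0 + 2 + 0 + 2 + 1 = 6
distinct = 36 − 6 = 30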